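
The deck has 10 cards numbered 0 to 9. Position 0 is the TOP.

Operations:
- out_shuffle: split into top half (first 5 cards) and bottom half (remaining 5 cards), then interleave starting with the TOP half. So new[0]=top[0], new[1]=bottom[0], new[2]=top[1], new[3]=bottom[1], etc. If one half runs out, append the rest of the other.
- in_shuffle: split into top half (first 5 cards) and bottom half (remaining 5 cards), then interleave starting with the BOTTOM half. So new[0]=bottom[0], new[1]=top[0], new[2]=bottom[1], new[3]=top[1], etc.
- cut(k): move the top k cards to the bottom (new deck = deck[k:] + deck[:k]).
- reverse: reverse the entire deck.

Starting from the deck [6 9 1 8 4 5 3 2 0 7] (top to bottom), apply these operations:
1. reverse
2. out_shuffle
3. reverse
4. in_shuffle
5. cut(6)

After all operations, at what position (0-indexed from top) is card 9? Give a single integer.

Answer: 9

Derivation:
After op 1 (reverse): [7 0 2 3 5 4 8 1 9 6]
After op 2 (out_shuffle): [7 4 0 8 2 1 3 9 5 6]
After op 3 (reverse): [6 5 9 3 1 2 8 0 4 7]
After op 4 (in_shuffle): [2 6 8 5 0 9 4 3 7 1]
After op 5 (cut(6)): [4 3 7 1 2 6 8 5 0 9]
Card 9 is at position 9.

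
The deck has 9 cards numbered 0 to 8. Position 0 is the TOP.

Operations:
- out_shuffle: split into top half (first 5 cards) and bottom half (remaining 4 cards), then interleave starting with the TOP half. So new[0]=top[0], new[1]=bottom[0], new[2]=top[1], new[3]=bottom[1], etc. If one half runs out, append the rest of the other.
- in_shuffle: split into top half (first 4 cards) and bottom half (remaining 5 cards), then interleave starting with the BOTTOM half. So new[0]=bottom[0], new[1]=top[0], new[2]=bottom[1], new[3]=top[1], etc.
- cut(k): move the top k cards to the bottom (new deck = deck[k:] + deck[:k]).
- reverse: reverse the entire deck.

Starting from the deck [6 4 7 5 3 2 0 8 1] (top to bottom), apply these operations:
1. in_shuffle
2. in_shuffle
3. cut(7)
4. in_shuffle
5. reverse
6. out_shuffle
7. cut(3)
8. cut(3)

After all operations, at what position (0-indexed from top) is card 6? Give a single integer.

Answer: 6

Derivation:
After op 1 (in_shuffle): [3 6 2 4 0 7 8 5 1]
After op 2 (in_shuffle): [0 3 7 6 8 2 5 4 1]
After op 3 (cut(7)): [4 1 0 3 7 6 8 2 5]
After op 4 (in_shuffle): [7 4 6 1 8 0 2 3 5]
After op 5 (reverse): [5 3 2 0 8 1 6 4 7]
After op 6 (out_shuffle): [5 1 3 6 2 4 0 7 8]
After op 7 (cut(3)): [6 2 4 0 7 8 5 1 3]
After op 8 (cut(3)): [0 7 8 5 1 3 6 2 4]
Card 6 is at position 6.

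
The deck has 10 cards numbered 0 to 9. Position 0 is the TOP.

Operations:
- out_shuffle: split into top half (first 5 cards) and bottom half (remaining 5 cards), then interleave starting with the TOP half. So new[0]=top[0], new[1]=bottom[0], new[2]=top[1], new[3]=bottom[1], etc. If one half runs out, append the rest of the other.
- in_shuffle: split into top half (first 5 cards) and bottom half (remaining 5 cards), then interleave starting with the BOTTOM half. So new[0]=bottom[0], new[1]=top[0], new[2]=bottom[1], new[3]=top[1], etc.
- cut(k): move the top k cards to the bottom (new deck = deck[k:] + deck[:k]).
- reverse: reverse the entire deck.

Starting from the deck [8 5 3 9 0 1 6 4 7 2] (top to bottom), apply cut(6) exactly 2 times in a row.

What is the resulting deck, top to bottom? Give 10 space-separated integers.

Answer: 3 9 0 1 6 4 7 2 8 5

Derivation:
After op 1 (cut(6)): [6 4 7 2 8 5 3 9 0 1]
After op 2 (cut(6)): [3 9 0 1 6 4 7 2 8 5]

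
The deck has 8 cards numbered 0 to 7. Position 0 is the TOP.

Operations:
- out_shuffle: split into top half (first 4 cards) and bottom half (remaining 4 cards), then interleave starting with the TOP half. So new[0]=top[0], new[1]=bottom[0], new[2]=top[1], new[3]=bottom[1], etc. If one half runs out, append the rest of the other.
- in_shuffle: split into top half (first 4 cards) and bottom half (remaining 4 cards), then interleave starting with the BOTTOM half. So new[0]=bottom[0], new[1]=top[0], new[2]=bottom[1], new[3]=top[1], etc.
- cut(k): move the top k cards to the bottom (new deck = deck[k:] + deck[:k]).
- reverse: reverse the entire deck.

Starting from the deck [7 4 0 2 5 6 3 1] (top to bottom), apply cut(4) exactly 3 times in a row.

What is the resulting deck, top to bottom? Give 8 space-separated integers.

Answer: 5 6 3 1 7 4 0 2

Derivation:
After op 1 (cut(4)): [5 6 3 1 7 4 0 2]
After op 2 (cut(4)): [7 4 0 2 5 6 3 1]
After op 3 (cut(4)): [5 6 3 1 7 4 0 2]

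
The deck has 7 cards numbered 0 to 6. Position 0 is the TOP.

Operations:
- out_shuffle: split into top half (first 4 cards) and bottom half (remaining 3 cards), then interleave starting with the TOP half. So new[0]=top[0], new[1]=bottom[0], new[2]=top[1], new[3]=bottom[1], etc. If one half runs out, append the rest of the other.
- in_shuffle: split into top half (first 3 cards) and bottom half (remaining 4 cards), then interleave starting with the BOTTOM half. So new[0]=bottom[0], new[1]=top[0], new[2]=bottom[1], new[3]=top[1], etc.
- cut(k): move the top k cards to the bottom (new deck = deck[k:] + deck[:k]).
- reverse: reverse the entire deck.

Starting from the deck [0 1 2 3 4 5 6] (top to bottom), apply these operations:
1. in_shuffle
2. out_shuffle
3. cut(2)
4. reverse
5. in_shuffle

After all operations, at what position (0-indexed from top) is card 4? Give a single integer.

Answer: 2

Derivation:
After op 1 (in_shuffle): [3 0 4 1 5 2 6]
After op 2 (out_shuffle): [3 5 0 2 4 6 1]
After op 3 (cut(2)): [0 2 4 6 1 3 5]
After op 4 (reverse): [5 3 1 6 4 2 0]
After op 5 (in_shuffle): [6 5 4 3 2 1 0]
Card 4 is at position 2.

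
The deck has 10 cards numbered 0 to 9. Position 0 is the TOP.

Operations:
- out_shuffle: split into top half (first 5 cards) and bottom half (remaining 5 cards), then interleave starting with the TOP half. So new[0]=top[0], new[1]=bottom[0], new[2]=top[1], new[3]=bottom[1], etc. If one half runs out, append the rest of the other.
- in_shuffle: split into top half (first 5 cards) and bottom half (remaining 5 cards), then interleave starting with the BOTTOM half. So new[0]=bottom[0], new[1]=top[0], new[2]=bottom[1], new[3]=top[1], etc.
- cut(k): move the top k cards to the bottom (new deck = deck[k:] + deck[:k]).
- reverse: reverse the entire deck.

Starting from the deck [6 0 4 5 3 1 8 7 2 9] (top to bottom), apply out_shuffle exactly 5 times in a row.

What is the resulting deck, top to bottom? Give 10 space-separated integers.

Answer: 6 4 3 8 2 0 5 1 7 9

Derivation:
After op 1 (out_shuffle): [6 1 0 8 4 7 5 2 3 9]
After op 2 (out_shuffle): [6 7 1 5 0 2 8 3 4 9]
After op 3 (out_shuffle): [6 2 7 8 1 3 5 4 0 9]
After op 4 (out_shuffle): [6 3 2 5 7 4 8 0 1 9]
After op 5 (out_shuffle): [6 4 3 8 2 0 5 1 7 9]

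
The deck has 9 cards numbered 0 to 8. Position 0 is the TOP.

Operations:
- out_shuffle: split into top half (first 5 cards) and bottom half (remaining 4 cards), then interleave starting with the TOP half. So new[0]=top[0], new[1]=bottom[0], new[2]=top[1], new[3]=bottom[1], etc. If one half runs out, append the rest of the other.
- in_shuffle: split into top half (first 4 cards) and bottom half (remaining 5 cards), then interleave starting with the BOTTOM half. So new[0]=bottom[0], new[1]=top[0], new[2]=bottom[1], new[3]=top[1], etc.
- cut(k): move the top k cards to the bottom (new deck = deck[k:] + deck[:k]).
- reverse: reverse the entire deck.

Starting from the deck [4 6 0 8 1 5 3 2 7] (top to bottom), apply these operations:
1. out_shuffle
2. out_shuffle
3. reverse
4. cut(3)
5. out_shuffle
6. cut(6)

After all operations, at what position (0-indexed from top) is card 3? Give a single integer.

After op 1 (out_shuffle): [4 5 6 3 0 2 8 7 1]
After op 2 (out_shuffle): [4 2 5 8 6 7 3 1 0]
After op 3 (reverse): [0 1 3 7 6 8 5 2 4]
After op 4 (cut(3)): [7 6 8 5 2 4 0 1 3]
After op 5 (out_shuffle): [7 4 6 0 8 1 5 3 2]
After op 6 (cut(6)): [5 3 2 7 4 6 0 8 1]
Card 3 is at position 1.

Answer: 1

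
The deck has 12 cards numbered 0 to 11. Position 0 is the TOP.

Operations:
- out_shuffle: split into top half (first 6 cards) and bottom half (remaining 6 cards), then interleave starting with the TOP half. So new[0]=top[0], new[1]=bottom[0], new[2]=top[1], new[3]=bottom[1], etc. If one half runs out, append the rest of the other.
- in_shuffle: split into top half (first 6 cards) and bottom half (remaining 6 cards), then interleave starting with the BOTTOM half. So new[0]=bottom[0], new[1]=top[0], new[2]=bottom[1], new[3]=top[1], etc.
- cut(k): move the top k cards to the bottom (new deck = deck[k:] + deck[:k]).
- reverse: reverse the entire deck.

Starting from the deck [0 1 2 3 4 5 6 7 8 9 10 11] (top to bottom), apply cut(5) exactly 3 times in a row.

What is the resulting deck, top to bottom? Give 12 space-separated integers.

Answer: 3 4 5 6 7 8 9 10 11 0 1 2

Derivation:
After op 1 (cut(5)): [5 6 7 8 9 10 11 0 1 2 3 4]
After op 2 (cut(5)): [10 11 0 1 2 3 4 5 6 7 8 9]
After op 3 (cut(5)): [3 4 5 6 7 8 9 10 11 0 1 2]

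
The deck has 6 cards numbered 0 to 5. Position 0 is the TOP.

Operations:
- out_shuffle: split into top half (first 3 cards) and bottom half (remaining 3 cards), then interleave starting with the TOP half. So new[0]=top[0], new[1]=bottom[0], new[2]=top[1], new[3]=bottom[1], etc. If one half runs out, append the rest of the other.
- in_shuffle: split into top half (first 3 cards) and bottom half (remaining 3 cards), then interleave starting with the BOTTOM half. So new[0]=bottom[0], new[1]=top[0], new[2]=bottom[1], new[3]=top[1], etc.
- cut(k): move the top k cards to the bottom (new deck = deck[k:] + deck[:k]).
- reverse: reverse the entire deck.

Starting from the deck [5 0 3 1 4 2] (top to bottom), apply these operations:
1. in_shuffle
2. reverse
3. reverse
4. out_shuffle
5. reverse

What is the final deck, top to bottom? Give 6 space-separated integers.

After op 1 (in_shuffle): [1 5 4 0 2 3]
After op 2 (reverse): [3 2 0 4 5 1]
After op 3 (reverse): [1 5 4 0 2 3]
After op 4 (out_shuffle): [1 0 5 2 4 3]
After op 5 (reverse): [3 4 2 5 0 1]

Answer: 3 4 2 5 0 1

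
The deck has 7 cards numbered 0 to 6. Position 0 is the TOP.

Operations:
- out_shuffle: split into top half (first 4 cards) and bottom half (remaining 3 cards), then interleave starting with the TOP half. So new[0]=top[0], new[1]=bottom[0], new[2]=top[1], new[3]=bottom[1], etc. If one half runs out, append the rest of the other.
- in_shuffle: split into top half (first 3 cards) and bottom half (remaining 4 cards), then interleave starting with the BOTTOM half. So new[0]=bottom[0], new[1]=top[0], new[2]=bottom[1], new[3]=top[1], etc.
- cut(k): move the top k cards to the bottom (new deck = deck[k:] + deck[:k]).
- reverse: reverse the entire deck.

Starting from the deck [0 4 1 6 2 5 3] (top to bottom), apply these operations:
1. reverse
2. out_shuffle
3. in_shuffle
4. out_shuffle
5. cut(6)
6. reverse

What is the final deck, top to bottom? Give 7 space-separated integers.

Answer: 6 2 5 3 0 4 1

Derivation:
After op 1 (reverse): [3 5 2 6 1 4 0]
After op 2 (out_shuffle): [3 1 5 4 2 0 6]
After op 3 (in_shuffle): [4 3 2 1 0 5 6]
After op 4 (out_shuffle): [4 0 3 5 2 6 1]
After op 5 (cut(6)): [1 4 0 3 5 2 6]
After op 6 (reverse): [6 2 5 3 0 4 1]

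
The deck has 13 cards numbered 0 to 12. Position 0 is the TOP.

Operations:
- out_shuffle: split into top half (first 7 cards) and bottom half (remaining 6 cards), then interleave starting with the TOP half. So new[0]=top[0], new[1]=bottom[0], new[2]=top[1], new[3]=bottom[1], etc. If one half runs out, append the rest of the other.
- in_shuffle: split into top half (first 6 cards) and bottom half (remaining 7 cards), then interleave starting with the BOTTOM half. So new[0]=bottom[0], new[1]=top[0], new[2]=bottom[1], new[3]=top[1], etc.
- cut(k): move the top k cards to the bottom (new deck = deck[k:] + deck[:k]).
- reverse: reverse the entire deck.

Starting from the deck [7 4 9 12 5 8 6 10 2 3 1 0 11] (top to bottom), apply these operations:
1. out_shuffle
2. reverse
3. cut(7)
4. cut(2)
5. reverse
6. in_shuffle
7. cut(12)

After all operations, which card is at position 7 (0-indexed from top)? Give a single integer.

Answer: 7

Derivation:
After op 1 (out_shuffle): [7 10 4 2 9 3 12 1 5 0 8 11 6]
After op 2 (reverse): [6 11 8 0 5 1 12 3 9 2 4 10 7]
After op 3 (cut(7)): [3 9 2 4 10 7 6 11 8 0 5 1 12]
After op 4 (cut(2)): [2 4 10 7 6 11 8 0 5 1 12 3 9]
After op 5 (reverse): [9 3 12 1 5 0 8 11 6 7 10 4 2]
After op 6 (in_shuffle): [8 9 11 3 6 12 7 1 10 5 4 0 2]
After op 7 (cut(12)): [2 8 9 11 3 6 12 7 1 10 5 4 0]
Position 7: card 7.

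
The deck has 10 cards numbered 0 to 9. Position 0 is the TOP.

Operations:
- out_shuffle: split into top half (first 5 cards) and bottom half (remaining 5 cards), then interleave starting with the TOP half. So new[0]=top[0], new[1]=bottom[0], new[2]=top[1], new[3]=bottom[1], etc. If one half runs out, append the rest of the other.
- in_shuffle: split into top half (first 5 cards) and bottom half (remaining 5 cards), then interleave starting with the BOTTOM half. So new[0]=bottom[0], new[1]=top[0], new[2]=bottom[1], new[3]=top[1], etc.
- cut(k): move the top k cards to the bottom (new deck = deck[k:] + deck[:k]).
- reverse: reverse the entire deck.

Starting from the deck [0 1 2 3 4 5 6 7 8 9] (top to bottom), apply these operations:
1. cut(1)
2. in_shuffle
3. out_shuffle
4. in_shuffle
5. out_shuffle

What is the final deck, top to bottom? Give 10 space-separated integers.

Answer: 4 1 6 8 2 9 3 5 0 7

Derivation:
After op 1 (cut(1)): [1 2 3 4 5 6 7 8 9 0]
After op 2 (in_shuffle): [6 1 7 2 8 3 9 4 0 5]
After op 3 (out_shuffle): [6 3 1 9 7 4 2 0 8 5]
After op 4 (in_shuffle): [4 6 2 3 0 1 8 9 5 7]
After op 5 (out_shuffle): [4 1 6 8 2 9 3 5 0 7]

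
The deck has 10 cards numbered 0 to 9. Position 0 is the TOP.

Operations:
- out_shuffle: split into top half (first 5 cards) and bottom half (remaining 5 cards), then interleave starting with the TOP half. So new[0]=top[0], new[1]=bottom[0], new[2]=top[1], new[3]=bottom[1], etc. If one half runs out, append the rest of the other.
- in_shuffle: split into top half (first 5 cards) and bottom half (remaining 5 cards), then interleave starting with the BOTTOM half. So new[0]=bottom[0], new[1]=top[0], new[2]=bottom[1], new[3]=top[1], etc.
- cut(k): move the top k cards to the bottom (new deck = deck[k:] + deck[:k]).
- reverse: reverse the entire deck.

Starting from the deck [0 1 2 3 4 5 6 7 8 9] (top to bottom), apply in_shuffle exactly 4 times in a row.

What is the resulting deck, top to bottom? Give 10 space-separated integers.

Answer: 8 6 4 2 0 9 7 5 3 1

Derivation:
After op 1 (in_shuffle): [5 0 6 1 7 2 8 3 9 4]
After op 2 (in_shuffle): [2 5 8 0 3 6 9 1 4 7]
After op 3 (in_shuffle): [6 2 9 5 1 8 4 0 7 3]
After op 4 (in_shuffle): [8 6 4 2 0 9 7 5 3 1]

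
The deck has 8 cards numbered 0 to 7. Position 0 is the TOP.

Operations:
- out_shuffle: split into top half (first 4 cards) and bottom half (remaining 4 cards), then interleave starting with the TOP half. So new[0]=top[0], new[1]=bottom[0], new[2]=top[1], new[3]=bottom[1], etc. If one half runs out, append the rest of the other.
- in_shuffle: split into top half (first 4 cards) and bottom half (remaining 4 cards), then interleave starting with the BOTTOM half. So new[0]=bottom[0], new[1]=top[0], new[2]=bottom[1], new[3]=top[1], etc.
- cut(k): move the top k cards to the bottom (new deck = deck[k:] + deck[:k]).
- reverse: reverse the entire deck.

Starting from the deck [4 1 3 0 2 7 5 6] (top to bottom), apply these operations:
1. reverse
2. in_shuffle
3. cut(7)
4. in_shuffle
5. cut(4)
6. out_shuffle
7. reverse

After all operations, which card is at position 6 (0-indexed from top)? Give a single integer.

Answer: 5

Derivation:
After op 1 (reverse): [6 5 7 2 0 3 1 4]
After op 2 (in_shuffle): [0 6 3 5 1 7 4 2]
After op 3 (cut(7)): [2 0 6 3 5 1 7 4]
After op 4 (in_shuffle): [5 2 1 0 7 6 4 3]
After op 5 (cut(4)): [7 6 4 3 5 2 1 0]
After op 6 (out_shuffle): [7 5 6 2 4 1 3 0]
After op 7 (reverse): [0 3 1 4 2 6 5 7]
Position 6: card 5.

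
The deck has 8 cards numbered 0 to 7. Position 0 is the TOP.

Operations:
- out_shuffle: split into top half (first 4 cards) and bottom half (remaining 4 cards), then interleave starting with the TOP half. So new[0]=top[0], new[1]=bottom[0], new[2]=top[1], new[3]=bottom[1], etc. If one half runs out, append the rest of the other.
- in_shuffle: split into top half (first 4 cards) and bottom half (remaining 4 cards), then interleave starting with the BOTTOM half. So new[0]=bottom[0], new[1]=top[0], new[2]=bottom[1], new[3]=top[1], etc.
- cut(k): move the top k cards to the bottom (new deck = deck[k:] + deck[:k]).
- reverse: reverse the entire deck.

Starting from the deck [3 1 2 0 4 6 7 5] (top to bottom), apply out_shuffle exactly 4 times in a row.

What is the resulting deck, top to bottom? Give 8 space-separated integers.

Answer: 3 4 1 6 2 7 0 5

Derivation:
After op 1 (out_shuffle): [3 4 1 6 2 7 0 5]
After op 2 (out_shuffle): [3 2 4 7 1 0 6 5]
After op 3 (out_shuffle): [3 1 2 0 4 6 7 5]
After op 4 (out_shuffle): [3 4 1 6 2 7 0 5]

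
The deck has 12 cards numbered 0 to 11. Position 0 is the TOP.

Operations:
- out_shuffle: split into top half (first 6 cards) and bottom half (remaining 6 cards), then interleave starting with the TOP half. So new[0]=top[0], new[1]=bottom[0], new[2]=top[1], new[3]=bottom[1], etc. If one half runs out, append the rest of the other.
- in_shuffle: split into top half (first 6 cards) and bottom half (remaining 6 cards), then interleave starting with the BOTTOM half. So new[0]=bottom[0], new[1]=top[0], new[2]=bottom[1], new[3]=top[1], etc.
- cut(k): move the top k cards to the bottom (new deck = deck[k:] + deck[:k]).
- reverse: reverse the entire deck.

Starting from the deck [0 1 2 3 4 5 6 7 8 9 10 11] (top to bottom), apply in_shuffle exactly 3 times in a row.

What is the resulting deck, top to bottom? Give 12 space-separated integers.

Answer: 4 9 1 6 11 3 8 0 5 10 2 7

Derivation:
After op 1 (in_shuffle): [6 0 7 1 8 2 9 3 10 4 11 5]
After op 2 (in_shuffle): [9 6 3 0 10 7 4 1 11 8 5 2]
After op 3 (in_shuffle): [4 9 1 6 11 3 8 0 5 10 2 7]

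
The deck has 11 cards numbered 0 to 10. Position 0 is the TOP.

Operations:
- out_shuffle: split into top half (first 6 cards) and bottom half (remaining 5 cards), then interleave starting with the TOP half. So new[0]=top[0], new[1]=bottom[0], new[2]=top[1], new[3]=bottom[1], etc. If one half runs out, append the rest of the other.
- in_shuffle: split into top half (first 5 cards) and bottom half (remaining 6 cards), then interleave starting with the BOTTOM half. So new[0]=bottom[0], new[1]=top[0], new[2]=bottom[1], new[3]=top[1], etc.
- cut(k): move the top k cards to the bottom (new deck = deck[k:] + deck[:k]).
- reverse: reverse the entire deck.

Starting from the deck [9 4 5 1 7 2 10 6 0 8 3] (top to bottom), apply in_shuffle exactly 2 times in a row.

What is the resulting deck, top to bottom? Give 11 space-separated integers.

Answer: 5 2 0 9 1 10 8 4 7 6 3

Derivation:
After op 1 (in_shuffle): [2 9 10 4 6 5 0 1 8 7 3]
After op 2 (in_shuffle): [5 2 0 9 1 10 8 4 7 6 3]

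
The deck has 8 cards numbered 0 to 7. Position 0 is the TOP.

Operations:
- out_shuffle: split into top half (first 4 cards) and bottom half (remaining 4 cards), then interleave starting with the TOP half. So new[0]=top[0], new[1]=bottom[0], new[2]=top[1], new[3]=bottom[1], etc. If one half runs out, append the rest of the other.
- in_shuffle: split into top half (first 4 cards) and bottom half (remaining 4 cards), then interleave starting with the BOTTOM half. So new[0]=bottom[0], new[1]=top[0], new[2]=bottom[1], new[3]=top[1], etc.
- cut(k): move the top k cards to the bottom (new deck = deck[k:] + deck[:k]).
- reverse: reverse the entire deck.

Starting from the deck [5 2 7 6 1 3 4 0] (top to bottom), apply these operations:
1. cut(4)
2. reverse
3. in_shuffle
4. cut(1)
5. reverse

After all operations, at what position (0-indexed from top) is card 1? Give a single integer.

Answer: 2

Derivation:
After op 1 (cut(4)): [1 3 4 0 5 2 7 6]
After op 2 (reverse): [6 7 2 5 0 4 3 1]
After op 3 (in_shuffle): [0 6 4 7 3 2 1 5]
After op 4 (cut(1)): [6 4 7 3 2 1 5 0]
After op 5 (reverse): [0 5 1 2 3 7 4 6]
Card 1 is at position 2.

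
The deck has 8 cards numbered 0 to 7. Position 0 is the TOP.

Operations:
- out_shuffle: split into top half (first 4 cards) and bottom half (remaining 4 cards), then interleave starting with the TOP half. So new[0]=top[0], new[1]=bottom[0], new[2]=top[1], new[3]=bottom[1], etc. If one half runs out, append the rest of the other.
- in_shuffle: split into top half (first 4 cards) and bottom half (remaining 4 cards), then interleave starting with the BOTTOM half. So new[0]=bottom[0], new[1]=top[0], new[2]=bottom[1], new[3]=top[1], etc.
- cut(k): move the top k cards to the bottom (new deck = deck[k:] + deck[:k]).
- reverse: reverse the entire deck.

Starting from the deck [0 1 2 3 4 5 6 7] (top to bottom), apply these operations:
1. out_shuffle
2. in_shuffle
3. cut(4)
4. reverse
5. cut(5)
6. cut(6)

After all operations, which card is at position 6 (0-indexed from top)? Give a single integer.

Answer: 6

Derivation:
After op 1 (out_shuffle): [0 4 1 5 2 6 3 7]
After op 2 (in_shuffle): [2 0 6 4 3 1 7 5]
After op 3 (cut(4)): [3 1 7 5 2 0 6 4]
After op 4 (reverse): [4 6 0 2 5 7 1 3]
After op 5 (cut(5)): [7 1 3 4 6 0 2 5]
After op 6 (cut(6)): [2 5 7 1 3 4 6 0]
Position 6: card 6.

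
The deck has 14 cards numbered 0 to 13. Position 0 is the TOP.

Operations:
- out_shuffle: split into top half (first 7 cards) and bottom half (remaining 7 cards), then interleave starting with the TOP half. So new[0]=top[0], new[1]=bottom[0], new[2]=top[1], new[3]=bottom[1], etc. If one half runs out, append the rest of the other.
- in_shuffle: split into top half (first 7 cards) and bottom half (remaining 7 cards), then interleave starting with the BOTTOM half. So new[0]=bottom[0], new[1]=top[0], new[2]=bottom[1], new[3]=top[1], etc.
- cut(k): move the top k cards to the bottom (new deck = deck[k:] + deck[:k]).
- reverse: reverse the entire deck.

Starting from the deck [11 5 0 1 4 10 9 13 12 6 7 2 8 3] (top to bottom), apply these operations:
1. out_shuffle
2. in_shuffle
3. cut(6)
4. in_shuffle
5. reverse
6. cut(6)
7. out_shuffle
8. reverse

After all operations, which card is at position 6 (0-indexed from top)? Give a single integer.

Answer: 6

Derivation:
After op 1 (out_shuffle): [11 13 5 12 0 6 1 7 4 2 10 8 9 3]
After op 2 (in_shuffle): [7 11 4 13 2 5 10 12 8 0 9 6 3 1]
After op 3 (cut(6)): [10 12 8 0 9 6 3 1 7 11 4 13 2 5]
After op 4 (in_shuffle): [1 10 7 12 11 8 4 0 13 9 2 6 5 3]
After op 5 (reverse): [3 5 6 2 9 13 0 4 8 11 12 7 10 1]
After op 6 (cut(6)): [0 4 8 11 12 7 10 1 3 5 6 2 9 13]
After op 7 (out_shuffle): [0 1 4 3 8 5 11 6 12 2 7 9 10 13]
After op 8 (reverse): [13 10 9 7 2 12 6 11 5 8 3 4 1 0]
Position 6: card 6.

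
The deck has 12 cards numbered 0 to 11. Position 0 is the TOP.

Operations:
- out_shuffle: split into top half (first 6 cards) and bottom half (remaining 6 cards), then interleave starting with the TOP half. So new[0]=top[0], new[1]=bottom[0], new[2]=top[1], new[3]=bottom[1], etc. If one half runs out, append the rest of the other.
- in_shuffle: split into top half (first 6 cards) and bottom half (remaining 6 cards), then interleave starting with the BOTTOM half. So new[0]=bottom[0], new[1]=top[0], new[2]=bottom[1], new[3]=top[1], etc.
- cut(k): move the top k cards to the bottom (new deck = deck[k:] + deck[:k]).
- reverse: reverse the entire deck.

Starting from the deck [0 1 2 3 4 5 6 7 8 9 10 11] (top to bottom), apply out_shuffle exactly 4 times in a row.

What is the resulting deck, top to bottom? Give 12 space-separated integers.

After op 1 (out_shuffle): [0 6 1 7 2 8 3 9 4 10 5 11]
After op 2 (out_shuffle): [0 3 6 9 1 4 7 10 2 5 8 11]
After op 3 (out_shuffle): [0 7 3 10 6 2 9 5 1 8 4 11]
After op 4 (out_shuffle): [0 9 7 5 3 1 10 8 6 4 2 11]

Answer: 0 9 7 5 3 1 10 8 6 4 2 11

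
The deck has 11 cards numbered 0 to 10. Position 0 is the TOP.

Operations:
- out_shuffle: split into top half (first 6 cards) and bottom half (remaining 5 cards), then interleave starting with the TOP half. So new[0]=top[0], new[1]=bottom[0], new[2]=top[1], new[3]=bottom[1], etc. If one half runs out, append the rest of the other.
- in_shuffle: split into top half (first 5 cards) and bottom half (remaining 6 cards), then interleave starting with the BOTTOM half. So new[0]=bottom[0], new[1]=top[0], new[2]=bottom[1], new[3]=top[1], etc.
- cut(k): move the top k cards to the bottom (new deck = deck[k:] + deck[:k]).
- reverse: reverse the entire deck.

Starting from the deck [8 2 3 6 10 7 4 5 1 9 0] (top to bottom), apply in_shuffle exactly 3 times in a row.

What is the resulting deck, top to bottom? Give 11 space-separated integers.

Answer: 4 3 9 7 2 1 10 8 5 6 0

Derivation:
After op 1 (in_shuffle): [7 8 4 2 5 3 1 6 9 10 0]
After op 2 (in_shuffle): [3 7 1 8 6 4 9 2 10 5 0]
After op 3 (in_shuffle): [4 3 9 7 2 1 10 8 5 6 0]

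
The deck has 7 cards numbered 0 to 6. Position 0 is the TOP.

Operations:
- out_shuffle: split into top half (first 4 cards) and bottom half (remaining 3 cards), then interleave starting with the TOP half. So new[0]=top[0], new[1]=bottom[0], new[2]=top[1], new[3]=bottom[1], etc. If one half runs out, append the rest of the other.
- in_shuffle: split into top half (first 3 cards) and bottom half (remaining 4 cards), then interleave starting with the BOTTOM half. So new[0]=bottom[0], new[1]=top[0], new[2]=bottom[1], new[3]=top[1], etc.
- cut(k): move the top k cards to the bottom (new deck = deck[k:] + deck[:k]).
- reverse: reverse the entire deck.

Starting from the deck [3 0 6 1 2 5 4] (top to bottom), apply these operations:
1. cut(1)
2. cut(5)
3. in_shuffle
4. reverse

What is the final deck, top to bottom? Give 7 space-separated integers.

After op 1 (cut(1)): [0 6 1 2 5 4 3]
After op 2 (cut(5)): [4 3 0 6 1 2 5]
After op 3 (in_shuffle): [6 4 1 3 2 0 5]
After op 4 (reverse): [5 0 2 3 1 4 6]

Answer: 5 0 2 3 1 4 6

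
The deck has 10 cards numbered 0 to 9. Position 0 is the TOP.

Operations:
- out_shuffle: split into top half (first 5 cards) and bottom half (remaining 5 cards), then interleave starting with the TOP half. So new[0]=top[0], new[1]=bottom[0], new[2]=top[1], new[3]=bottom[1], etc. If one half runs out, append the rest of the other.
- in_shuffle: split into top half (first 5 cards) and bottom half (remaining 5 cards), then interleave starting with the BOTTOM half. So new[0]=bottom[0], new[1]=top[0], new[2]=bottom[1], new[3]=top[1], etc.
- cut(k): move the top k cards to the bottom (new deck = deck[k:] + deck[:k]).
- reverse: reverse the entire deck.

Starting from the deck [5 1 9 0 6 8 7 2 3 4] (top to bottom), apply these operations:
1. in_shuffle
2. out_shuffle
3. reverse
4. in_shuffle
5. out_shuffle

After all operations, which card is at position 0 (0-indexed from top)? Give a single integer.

After op 1 (in_shuffle): [8 5 7 1 2 9 3 0 4 6]
After op 2 (out_shuffle): [8 9 5 3 7 0 1 4 2 6]
After op 3 (reverse): [6 2 4 1 0 7 3 5 9 8]
After op 4 (in_shuffle): [7 6 3 2 5 4 9 1 8 0]
After op 5 (out_shuffle): [7 4 6 9 3 1 2 8 5 0]
Position 0: card 7.

Answer: 7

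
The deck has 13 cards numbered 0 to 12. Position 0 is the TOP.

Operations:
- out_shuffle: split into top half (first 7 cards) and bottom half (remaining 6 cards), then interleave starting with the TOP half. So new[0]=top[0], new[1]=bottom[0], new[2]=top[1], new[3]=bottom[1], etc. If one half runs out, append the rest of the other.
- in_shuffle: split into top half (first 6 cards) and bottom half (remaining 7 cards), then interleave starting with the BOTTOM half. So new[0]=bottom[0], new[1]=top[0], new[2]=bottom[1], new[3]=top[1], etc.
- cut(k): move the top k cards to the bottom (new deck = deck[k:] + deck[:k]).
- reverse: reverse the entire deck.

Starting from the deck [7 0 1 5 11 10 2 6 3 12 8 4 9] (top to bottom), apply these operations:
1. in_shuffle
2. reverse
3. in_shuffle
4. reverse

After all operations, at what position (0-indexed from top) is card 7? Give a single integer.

After op 1 (in_shuffle): [2 7 6 0 3 1 12 5 8 11 4 10 9]
After op 2 (reverse): [9 10 4 11 8 5 12 1 3 0 6 7 2]
After op 3 (in_shuffle): [12 9 1 10 3 4 0 11 6 8 7 5 2]
After op 4 (reverse): [2 5 7 8 6 11 0 4 3 10 1 9 12]
Card 7 is at position 2.

Answer: 2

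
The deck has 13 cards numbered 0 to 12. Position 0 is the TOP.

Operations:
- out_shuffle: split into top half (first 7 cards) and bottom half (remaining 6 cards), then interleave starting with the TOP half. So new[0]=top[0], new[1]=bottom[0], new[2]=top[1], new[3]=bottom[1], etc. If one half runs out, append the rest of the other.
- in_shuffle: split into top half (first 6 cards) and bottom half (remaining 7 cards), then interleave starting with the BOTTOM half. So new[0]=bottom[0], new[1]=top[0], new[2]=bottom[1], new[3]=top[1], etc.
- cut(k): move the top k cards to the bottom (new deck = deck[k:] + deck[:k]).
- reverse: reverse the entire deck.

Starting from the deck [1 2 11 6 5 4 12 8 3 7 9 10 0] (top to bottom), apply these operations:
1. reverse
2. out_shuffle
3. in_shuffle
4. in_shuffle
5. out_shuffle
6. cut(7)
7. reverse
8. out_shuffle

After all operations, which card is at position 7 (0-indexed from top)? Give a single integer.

Answer: 10

Derivation:
After op 1 (reverse): [0 10 9 7 3 8 12 4 5 6 11 2 1]
After op 2 (out_shuffle): [0 4 10 5 9 6 7 11 3 2 8 1 12]
After op 3 (in_shuffle): [7 0 11 4 3 10 2 5 8 9 1 6 12]
After op 4 (in_shuffle): [2 7 5 0 8 11 9 4 1 3 6 10 12]
After op 5 (out_shuffle): [2 4 7 1 5 3 0 6 8 10 11 12 9]
After op 6 (cut(7)): [6 8 10 11 12 9 2 4 7 1 5 3 0]
After op 7 (reverse): [0 3 5 1 7 4 2 9 12 11 10 8 6]
After op 8 (out_shuffle): [0 9 3 12 5 11 1 10 7 8 4 6 2]
Position 7: card 10.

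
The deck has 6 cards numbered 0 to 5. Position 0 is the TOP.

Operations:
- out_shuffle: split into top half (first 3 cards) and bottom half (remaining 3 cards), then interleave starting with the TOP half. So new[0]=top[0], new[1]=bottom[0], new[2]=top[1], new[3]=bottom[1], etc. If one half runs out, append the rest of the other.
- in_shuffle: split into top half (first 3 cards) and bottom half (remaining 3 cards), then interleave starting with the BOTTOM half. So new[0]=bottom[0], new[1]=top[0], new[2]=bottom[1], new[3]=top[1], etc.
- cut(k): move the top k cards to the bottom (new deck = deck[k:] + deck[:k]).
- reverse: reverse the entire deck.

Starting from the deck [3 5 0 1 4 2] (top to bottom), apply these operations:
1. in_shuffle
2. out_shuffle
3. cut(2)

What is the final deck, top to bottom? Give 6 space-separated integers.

Answer: 3 2 4 0 1 5

Derivation:
After op 1 (in_shuffle): [1 3 4 5 2 0]
After op 2 (out_shuffle): [1 5 3 2 4 0]
After op 3 (cut(2)): [3 2 4 0 1 5]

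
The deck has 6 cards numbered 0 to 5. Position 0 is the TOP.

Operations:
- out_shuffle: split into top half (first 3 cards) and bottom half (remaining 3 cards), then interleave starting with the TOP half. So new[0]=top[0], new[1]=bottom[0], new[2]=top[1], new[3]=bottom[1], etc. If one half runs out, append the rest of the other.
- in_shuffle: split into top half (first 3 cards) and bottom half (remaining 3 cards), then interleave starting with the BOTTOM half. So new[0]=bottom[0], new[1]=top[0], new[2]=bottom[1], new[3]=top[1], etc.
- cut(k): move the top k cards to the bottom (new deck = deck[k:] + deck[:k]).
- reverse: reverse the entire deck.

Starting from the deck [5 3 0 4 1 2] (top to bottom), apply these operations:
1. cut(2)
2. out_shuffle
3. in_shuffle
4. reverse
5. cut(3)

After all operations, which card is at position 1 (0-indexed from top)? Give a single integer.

After op 1 (cut(2)): [0 4 1 2 5 3]
After op 2 (out_shuffle): [0 2 4 5 1 3]
After op 3 (in_shuffle): [5 0 1 2 3 4]
After op 4 (reverse): [4 3 2 1 0 5]
After op 5 (cut(3)): [1 0 5 4 3 2]
Position 1: card 0.

Answer: 0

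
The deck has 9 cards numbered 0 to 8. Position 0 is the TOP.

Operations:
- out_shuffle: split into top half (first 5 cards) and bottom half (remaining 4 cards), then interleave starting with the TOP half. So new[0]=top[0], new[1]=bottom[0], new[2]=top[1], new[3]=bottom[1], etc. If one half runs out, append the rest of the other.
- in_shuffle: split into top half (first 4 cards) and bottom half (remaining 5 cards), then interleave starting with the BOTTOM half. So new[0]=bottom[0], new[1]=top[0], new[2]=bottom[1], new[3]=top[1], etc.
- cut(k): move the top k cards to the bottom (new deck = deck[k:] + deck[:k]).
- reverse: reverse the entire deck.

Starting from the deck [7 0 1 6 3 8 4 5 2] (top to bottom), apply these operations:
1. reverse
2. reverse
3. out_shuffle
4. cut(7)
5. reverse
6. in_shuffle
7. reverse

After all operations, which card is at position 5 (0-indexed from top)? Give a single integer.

Answer: 5

Derivation:
After op 1 (reverse): [2 5 4 8 3 6 1 0 7]
After op 2 (reverse): [7 0 1 6 3 8 4 5 2]
After op 3 (out_shuffle): [7 8 0 4 1 5 6 2 3]
After op 4 (cut(7)): [2 3 7 8 0 4 1 5 6]
After op 5 (reverse): [6 5 1 4 0 8 7 3 2]
After op 6 (in_shuffle): [0 6 8 5 7 1 3 4 2]
After op 7 (reverse): [2 4 3 1 7 5 8 6 0]
Position 5: card 5.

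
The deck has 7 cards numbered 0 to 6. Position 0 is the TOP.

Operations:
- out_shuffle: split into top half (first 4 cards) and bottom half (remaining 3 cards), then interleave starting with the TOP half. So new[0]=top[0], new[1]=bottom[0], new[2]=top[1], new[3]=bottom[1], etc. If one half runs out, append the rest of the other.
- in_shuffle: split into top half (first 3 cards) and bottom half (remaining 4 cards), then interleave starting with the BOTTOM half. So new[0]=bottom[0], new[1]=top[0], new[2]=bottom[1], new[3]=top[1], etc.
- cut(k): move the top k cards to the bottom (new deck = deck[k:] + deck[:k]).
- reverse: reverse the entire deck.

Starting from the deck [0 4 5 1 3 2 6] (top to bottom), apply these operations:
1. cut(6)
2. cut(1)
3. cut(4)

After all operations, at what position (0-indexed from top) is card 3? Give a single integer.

Answer: 0

Derivation:
After op 1 (cut(6)): [6 0 4 5 1 3 2]
After op 2 (cut(1)): [0 4 5 1 3 2 6]
After op 3 (cut(4)): [3 2 6 0 4 5 1]
Card 3 is at position 0.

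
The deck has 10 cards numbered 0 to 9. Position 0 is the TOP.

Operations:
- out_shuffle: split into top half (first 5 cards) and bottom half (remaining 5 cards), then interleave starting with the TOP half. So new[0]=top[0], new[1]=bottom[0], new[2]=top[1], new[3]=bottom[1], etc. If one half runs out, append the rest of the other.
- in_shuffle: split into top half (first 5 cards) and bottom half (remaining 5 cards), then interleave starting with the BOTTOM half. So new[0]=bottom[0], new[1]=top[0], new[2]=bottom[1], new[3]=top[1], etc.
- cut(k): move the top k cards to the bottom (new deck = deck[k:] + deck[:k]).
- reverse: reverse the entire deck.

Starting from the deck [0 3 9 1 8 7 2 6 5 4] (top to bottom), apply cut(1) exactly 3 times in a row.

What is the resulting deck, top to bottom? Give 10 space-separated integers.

After op 1 (cut(1)): [3 9 1 8 7 2 6 5 4 0]
After op 2 (cut(1)): [9 1 8 7 2 6 5 4 0 3]
After op 3 (cut(1)): [1 8 7 2 6 5 4 0 3 9]

Answer: 1 8 7 2 6 5 4 0 3 9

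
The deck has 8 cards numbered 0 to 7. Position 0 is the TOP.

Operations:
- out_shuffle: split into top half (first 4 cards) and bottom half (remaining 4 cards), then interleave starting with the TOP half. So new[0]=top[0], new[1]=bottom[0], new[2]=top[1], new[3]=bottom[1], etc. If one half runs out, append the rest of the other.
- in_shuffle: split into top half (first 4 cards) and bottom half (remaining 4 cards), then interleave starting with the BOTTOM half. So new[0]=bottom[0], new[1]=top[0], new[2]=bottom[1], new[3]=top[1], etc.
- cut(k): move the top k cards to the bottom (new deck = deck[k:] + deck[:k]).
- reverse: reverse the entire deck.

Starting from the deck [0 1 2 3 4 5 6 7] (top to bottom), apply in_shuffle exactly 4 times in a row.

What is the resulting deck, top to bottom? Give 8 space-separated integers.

Answer: 3 7 2 6 1 5 0 4

Derivation:
After op 1 (in_shuffle): [4 0 5 1 6 2 7 3]
After op 2 (in_shuffle): [6 4 2 0 7 5 3 1]
After op 3 (in_shuffle): [7 6 5 4 3 2 1 0]
After op 4 (in_shuffle): [3 7 2 6 1 5 0 4]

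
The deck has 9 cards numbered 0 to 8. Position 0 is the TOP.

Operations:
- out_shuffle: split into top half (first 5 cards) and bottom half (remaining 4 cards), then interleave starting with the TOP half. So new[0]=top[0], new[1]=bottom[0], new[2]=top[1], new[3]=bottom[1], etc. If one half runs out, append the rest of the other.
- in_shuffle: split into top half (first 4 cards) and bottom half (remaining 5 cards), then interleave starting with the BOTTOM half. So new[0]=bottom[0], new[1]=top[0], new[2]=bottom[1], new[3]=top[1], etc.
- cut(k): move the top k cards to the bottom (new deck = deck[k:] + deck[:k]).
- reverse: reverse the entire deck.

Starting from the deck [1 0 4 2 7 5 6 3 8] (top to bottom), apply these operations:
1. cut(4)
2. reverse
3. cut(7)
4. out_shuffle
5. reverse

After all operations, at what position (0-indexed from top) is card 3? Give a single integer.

Answer: 3

Derivation:
After op 1 (cut(4)): [7 5 6 3 8 1 0 4 2]
After op 2 (reverse): [2 4 0 1 8 3 6 5 7]
After op 3 (cut(7)): [5 7 2 4 0 1 8 3 6]
After op 4 (out_shuffle): [5 1 7 8 2 3 4 6 0]
After op 5 (reverse): [0 6 4 3 2 8 7 1 5]
Card 3 is at position 3.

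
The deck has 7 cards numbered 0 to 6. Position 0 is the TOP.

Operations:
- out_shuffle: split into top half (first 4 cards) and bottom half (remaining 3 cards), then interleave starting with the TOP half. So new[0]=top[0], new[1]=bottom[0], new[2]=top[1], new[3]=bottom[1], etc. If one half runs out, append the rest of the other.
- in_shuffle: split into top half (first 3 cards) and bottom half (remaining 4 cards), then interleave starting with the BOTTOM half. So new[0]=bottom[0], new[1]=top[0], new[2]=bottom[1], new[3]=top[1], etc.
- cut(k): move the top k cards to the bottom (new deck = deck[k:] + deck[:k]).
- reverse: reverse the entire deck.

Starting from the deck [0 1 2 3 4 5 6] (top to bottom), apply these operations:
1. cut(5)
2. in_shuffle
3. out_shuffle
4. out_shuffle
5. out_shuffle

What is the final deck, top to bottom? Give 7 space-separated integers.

After op 1 (cut(5)): [5 6 0 1 2 3 4]
After op 2 (in_shuffle): [1 5 2 6 3 0 4]
After op 3 (out_shuffle): [1 3 5 0 2 4 6]
After op 4 (out_shuffle): [1 2 3 4 5 6 0]
After op 5 (out_shuffle): [1 5 2 6 3 0 4]

Answer: 1 5 2 6 3 0 4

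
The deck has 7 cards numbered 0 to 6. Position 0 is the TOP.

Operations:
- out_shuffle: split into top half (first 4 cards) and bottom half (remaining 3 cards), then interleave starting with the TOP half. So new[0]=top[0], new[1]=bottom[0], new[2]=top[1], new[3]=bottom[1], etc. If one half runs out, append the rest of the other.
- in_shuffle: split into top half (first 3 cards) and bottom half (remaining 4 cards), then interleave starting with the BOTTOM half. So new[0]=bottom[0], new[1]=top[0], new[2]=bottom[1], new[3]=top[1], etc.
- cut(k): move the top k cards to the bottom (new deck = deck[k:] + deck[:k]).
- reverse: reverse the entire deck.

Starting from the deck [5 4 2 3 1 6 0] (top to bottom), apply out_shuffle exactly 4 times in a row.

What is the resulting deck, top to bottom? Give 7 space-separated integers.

After op 1 (out_shuffle): [5 1 4 6 2 0 3]
After op 2 (out_shuffle): [5 2 1 0 4 3 6]
After op 3 (out_shuffle): [5 4 2 3 1 6 0]
After op 4 (out_shuffle): [5 1 4 6 2 0 3]

Answer: 5 1 4 6 2 0 3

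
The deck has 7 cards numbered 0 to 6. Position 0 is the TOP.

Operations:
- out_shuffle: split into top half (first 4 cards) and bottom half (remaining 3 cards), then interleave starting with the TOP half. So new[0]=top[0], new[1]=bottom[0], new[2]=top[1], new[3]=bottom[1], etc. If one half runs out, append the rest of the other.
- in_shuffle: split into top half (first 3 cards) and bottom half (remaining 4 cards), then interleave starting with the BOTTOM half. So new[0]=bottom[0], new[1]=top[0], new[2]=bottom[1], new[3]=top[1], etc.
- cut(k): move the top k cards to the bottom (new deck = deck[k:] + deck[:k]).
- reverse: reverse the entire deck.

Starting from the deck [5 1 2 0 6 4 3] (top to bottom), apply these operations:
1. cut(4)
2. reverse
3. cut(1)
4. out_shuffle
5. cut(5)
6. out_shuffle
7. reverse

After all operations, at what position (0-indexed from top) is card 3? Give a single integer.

After op 1 (cut(4)): [6 4 3 5 1 2 0]
After op 2 (reverse): [0 2 1 5 3 4 6]
After op 3 (cut(1)): [2 1 5 3 4 6 0]
After op 4 (out_shuffle): [2 4 1 6 5 0 3]
After op 5 (cut(5)): [0 3 2 4 1 6 5]
After op 6 (out_shuffle): [0 1 3 6 2 5 4]
After op 7 (reverse): [4 5 2 6 3 1 0]
Card 3 is at position 4.

Answer: 4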